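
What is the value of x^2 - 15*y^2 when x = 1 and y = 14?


x^2 - d*y^2
= 1^2 - 15*14^2
= 1 - 2940
= -2939

-2939


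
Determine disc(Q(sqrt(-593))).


For K = Q(sqrt(d)) with d squarefree: disc(K) = d if d = 1 mod 4, and disc(K) = 4d if d = 2 or 3 mod 4.
Here d = -593, and d mod 4 = 3.
d = 3 mod 4, not 1 (O_K = Z[sqrt(d)]), so disc(K) = 4d = 4 * (-593) = -2372

-2372


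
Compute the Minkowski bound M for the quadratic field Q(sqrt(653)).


d = 653, d mod 4 = 1, so disc(K) = d = 653; |disc(K)| = 653
Real quadratic field, so n = 2, s = r2 = 0, r1 = 2
M = (n!/n^n) * (4/pi)^s * sqrt(|disc(K)|) = (2!/2^2) * (4/pi)^0 * sqrt(653)
= 0.5 * 1.000000 * 25.553865
= 12.7769

12.7769


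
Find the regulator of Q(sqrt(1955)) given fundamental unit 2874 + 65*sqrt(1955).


epsilon = 2874 + 65*sqrt(1955)
= 5747.9998
R = ln(5747.9998)
= 8.6566

8.6566


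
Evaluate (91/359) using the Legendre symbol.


p = 359 is prime, so compute (91/359) with the reciprocity algorithm (Jacobi-symbol steps: pull out 2s via (2/n), flip via reciprocity, reduce):
  reciprocity: (91/359) -> -(359/91)
  reduce: (86/91)
  pull out 2: (2/91) = -1  (since 91 mod 8 = 3)
  reciprocity: (43/91) -> -(91/43)
  reduce: (5/43)
  reciprocity: (5/43) -> +(43/5)
  reduce: (3/5)
  reciprocity: (3/5) -> +(5/3)
  reduce: (2/3)
  pull out 2: (2/3) = -1  (since 3 mod 8 = 3)
  (1/3) = 1
Product of signs = 1
(91/359) = 1

1


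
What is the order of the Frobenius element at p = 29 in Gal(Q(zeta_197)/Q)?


The Frobenius at p in Gal(Q(zeta_n)/Q) = (Z/nZ)* is the class of p, so its order is ord_197(29), the smallest k >= 1 with 29^k = 1 mod 197.
n = 197 = 197, phi(197) = 196; the order divides phi(n).
Divisors of 196: 1, 2, 4, 7, 14, 28, 49, 98, 196
Repeated squaring mod 197: 29^1 = 29, 29^2 = 53, 29^4 = 51, 29^8 = 40, 29^16 = 24, 29^32 = 182, 29^64 = 28, 29^128 = 193
Test divisors in increasing order:
  k=1: 29^1 = 29 mod 197
  k=2: 29^2 = 53 mod 197
  k=4: 29^4 = 51 mod 197
  k=7: 29^7 = 51 * 53 * 29 = 178 mod 197
  k=14: 29^14 = 40 * 51 * 53 = 164 mod 197
  k=28: 29^28 = 24 * 40 * 51 = 104 mod 197
  k=49: 29^49 = 182 * 24 * 29 = 1 mod 197  <- first divisor giving 1
Order = 49

49


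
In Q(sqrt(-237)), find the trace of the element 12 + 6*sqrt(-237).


Tr(a + b*sqrt(d)) = (a + b*sqrt(d)) + (a - b*sqrt(d)) = 2a
= 2 * (12)
= 24

24


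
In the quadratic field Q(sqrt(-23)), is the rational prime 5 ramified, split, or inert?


K = Q(sqrt(-23)). Since d mod 4 = 1, disc(K) = -23.
Check p | disc: -23 mod 5 = 2.
p does not divide disc. Compute Legendre symbol (d/p):
2^((5-1)/2) mod 5 = -1
(d/p) = -1, so p is inert: (p) stays prime with e=1, f=2, g=1.
Therefore p is inert.

inert


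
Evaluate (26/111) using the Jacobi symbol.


Compute (26/111) via quadratic reciprocity:
  pull out 2: (2/111) = +1  (since 111 mod 8 = 7)
  reciprocity: (13/111) -> +(111/13)
  reduce: (7/13)
  reciprocity: (7/13) -> +(13/7)
  reduce: (6/7)
  pull out 2: (2/7) = +1  (since 7 mod 8 = 7)
  reciprocity: (3/7) -> -(7/3)
  reduce: (1/3)
  (1/3) = 1
Product of signs = -1

-1


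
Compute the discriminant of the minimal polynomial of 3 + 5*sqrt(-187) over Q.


The element 3 + 5*sqrt(-187) has minimal polynomial:
x^2 - 6*x + 4684
Discriminant = (-6)^2 - 4*(4684)
= 36 - 18736
= -18700

-18700


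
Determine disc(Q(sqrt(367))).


For K = Q(sqrt(d)) with d squarefree: disc(K) = d if d = 1 mod 4, and disc(K) = 4d if d = 2 or 3 mod 4.
Here d = 367, and d mod 4 = 3.
d = 3 mod 4, not 1 (O_K = Z[sqrt(d)]), so disc(K) = 4d = 4 * (367) = 1468

1468


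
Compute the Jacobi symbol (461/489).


Compute (461/489) via quadratic reciprocity:
  reciprocity: (461/489) -> +(489/461)
  reduce: (28/461)
  pull out 2: (2/461) = -1  (since 461 mod 8 = 5)
  pull out 2: (2/461) = -1  (since 461 mod 8 = 5)
  reciprocity: (7/461) -> +(461/7)
  reduce: (6/7)
  pull out 2: (2/7) = +1  (since 7 mod 8 = 7)
  reciprocity: (3/7) -> -(7/3)
  reduce: (1/3)
  (1/3) = 1
Product of signs = -1

-1


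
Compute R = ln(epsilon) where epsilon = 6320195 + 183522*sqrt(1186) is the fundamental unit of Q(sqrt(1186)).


epsilon = 6320195 + 183522*sqrt(1186)
= 1.2640e+07
R = ln(1.2640e+07)
= 16.3524

16.3524


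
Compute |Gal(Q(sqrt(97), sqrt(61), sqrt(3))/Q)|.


The 3 square roots of distinct primes are multiplicatively independent over Q,
so [K:Q] = 2^3 and Gal(K/Q) is isomorphic to (Z/2Z)^3.
|Gal| = 2^3 = 8

8


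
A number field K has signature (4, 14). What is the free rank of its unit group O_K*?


By Dirichlet's unit theorem:
rank = r1 + r2 - 1
= 4 + 14 - 1
= 17

17


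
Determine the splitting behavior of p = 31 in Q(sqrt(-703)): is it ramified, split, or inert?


K = Q(sqrt(-703)). Since d mod 4 = 1, disc(K) = -703.
Check p | disc: -703 mod 31 = 10.
p does not divide disc. Compute Legendre symbol (d/p):
10^((31-1)/2) mod 31 = 1
(d/p) = 1, so p splits: (p) = P*P' with e=1, f=1, g=2.
Therefore p is split.

split


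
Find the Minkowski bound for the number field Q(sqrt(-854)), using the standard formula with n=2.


d = -854, d mod 4 = 2, so disc(K) = 4d = -3416; |disc(K)| = 3416
Imaginary quadratic field, so n = 2, s = r2 = 1, r1 = 0
M = (n!/n^n) * (4/pi)^s * sqrt(|disc(K)|) = (2!/2^2) * (4/pi)^1 * sqrt(3416)
= 0.5 * 1.273240 * 58.446557
= 37.2082

37.2082


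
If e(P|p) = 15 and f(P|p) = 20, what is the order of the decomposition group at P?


|D_P| = e * f
= 15 * 20
= 300

300


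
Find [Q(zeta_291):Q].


The degree equals Euler's totient phi(291).
291 = 3 * 97
phi(291) = 192

192


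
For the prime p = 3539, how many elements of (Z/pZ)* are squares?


For prime p, the number of non-zero quadratic residues is (p-1)/2.
= (3539-1)/2
= 1769

1769


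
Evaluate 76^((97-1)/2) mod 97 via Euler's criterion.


p = 97 is prime and the exponent is (p-1)/2 = 48, so by Euler's criterion 76^48 = (76/97) = +1 or -1 mod 97.
Compute by square-and-multiply:
  48 = 32 + 16 (binary 110000)
  Repeated squaring mod 97: 76^1 = 76, 76^2 = 53, 76^4 = 93, 76^8 = 16, 76^16 = 62, 76^32 = 61
  76^48 = 76^32 * 76^16 = 61 * 62 mod 97
    61 * 62 = 3782 = 96 mod 97
  76^48 = 96 mod 97
Result 96 = p - 1 = -1 mod 97: 76 is a quadratic non-residue mod 97. As a residue in [0, p-1] the value is 96.
76^48 mod 97 = 96

96


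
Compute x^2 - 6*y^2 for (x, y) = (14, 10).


x^2 - d*y^2
= 14^2 - 6*10^2
= 196 - 600
= -404

-404


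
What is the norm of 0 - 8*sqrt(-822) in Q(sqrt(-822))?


N(a + b*sqrt(d)) = a^2 - d*b^2
= (0)^2 - (-822)*(-8)^2
= 0 + 52608
= 52608

52608


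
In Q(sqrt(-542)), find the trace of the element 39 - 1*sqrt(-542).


Tr(a + b*sqrt(d)) = (a + b*sqrt(d)) + (a - b*sqrt(d)) = 2a
= 2 * (39)
= 78

78


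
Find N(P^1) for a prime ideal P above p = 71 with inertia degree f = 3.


N(P^a) = p^(a*f)
= 71^(1*3)
= 71^3
= 357911

357911


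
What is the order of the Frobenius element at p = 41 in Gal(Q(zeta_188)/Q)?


The Frobenius at p in Gal(Q(zeta_n)/Q) = (Z/nZ)* is the class of p, so its order is ord_188(41), the smallest k >= 1 with 41^k = 1 mod 188.
n = 188 = 2^2 * 47, phi(188) = 92; the order divides phi(n).
Divisors of 92: 1, 2, 4, 23, 46, 92
Repeated squaring mod 188: 41^1 = 41, 41^2 = 177, 41^4 = 121, 41^8 = 165, 41^16 = 153, 41^32 = 97, 41^64 = 9
Test divisors in increasing order:
  k=1: 41^1 = 41 mod 188
  k=2: 41^2 = 177 mod 188
  k=4: 41^4 = 121 mod 188
  k=23: 41^23 = 153 * 121 * 177 * 41 = 93 mod 188
  k=46: 41^46 = 97 * 165 * 121 * 177 = 1 mod 188  <- first divisor giving 1
Order = 46

46


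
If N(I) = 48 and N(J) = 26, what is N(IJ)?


N(IJ) = N(I) * N(J)
= 48 * 26
= 1248

1248


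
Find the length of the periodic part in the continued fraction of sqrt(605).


Run the CF algorithm for sqrt(605).
a_0 = floor(sqrt(605)) = 24; set m_0=0, q_0=1.
Recurrence: m' = q*a - m,  q' = (d - m'^2)/q,  a' = floor((a_0 + m')/q').
  step 1: m=24, q=29, a=1
  step 2: m=5, q=20, a=1
  step 3: m=15, q=19, a=2
  step 4: m=23, q=4, a=11
  step 5: m=21, q=41, a=1
  step 6: m=20, q=5, a=8
  step 7: m=20, q=41, a=1
  step 8: m=21, q=4, a=11
  step 9: m=23, q=19, a=2
  step 10: m=15, q=20, a=1
  step 11: m=5, q=29, a=1
  step 12: m=24, q=1, a=48
a_12 = 2*a_0 = 48, so the period closes here.
sqrt(605) = [24; 1, 1, 2, 11, 1, 8, 1, 11, 2, 1, 1, 48]
Period length = 12

12


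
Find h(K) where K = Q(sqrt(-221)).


K = Q(sqrt(-221)). d mod 4 = 3, so D = disc(K) = 4d = -884
h(K) equals the number of primitive reduced positive-definite forms (a, b, c) = a*x^2 + b*x*y + c*y^2 with b^2 - 4ac = D,
where reduced means |b| <= a <= c, with b >= 0 whenever |b| = a or a = c, and primitive means gcd(a, b, c) = 1.
Reduced forces 3a^2 <= |D| = 884, so 1 <= a <= 17; b must have the parity of D, and c = (b^2 - D)/(4a) must be an integer >= a.
Enumerate a = 1..17, b in [-a, a]:
  a=1: (1, 0, 221)  [1]
  a=2: (2, 2, 111)  [1]
  a=3: (3, -2, 74), (3, 2, 74)  [2]
  a=4: none
  a=5: (5, -4, 45), (5, 4, 45)  [2]
  a=6: (6, -2, 37), (6, 2, 37)  [2]
  a=7..8: none
  a=9: (9, -4, 25), (9, 4, 25)  [2]
  a=10: (10, -6, 23), (10, 6, 23)  [2]
  a=11..12: none
  a=13: (13, 0, 17)  [1]
  a=14: none
  a=15: (15, -14, 18), (15, 4, 15), (15, 14, 18)  [3]
  a=16..17: none
Total reduced forms: 1 + 1 + 2 + 2 + 2 + 2 + 2 + 1 + 3 = 16
h = 16

16


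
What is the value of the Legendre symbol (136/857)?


p = 857 is prime, so compute (136/857) with the reciprocity algorithm (Jacobi-symbol steps: pull out 2s via (2/n), flip via reciprocity, reduce):
  pull out 2: (2/857) = +1  (since 857 mod 8 = 1)
  pull out 2: (2/857) = +1  (since 857 mod 8 = 1)
  pull out 2: (2/857) = +1  (since 857 mod 8 = 1)
  reciprocity: (17/857) -> +(857/17)
  reduce: (7/17)
  reciprocity: (7/17) -> +(17/7)
  reduce: (3/7)
  reciprocity: (3/7) -> -(7/3)
  reduce: (1/3)
  (1/3) = 1
Product of signs = -1
(136/857) = -1

-1


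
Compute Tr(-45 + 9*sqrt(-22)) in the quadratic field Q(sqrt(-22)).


Tr(a + b*sqrt(d)) = (a + b*sqrt(d)) + (a - b*sqrt(d)) = 2a
= 2 * (-45)
= -90

-90


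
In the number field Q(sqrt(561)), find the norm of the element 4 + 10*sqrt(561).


N(a + b*sqrt(d)) = a^2 - d*b^2
= (4)^2 - (561)*(10)^2
= 16 - 56100
= -56084

-56084


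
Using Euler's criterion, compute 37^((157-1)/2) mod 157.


p = 157 is prime and the exponent is (p-1)/2 = 78, so by Euler's criterion 37^78 = (37/157) = +1 or -1 mod 157.
Compute by square-and-multiply:
  78 = 64 + 8 + 4 + 2 (binary 1001110)
  Repeated squaring mod 157: 37^1 = 37, 37^2 = 113, 37^4 = 52, 37^8 = 35, 37^16 = 126, 37^32 = 19, 37^64 = 47
  37^78 = 37^64 * 37^8 * 37^4 * 37^2 = 47 * 35 * 52 * 113 mod 157
    47 * 35 = 1645 = 75 mod 157
    75 * 52 = 3900 = 132 mod 157
    132 * 113 = 14916 = 1 mod 157
  37^78 = 1 mod 157
Result 1: 37 is a quadratic residue mod 157.
37^78 mod 157 = 1

1


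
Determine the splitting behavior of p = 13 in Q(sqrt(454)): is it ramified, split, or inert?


K = Q(sqrt(454)). Since d mod 4 = 2, disc(K) = 1816.
Check p | disc: 1816 mod 13 = 9.
p does not divide disc. Compute Legendre symbol (d/p):
12^((13-1)/2) mod 13 = 1
(d/p) = 1, so p splits: (p) = P*P' with e=1, f=1, g=2.
Therefore p is split.

split


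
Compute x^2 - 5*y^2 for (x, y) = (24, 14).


x^2 - d*y^2
= 24^2 - 5*14^2
= 576 - 980
= -404

-404


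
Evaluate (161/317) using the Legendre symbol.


p = 317 is prime, so compute (161/317) with the reciprocity algorithm (Jacobi-symbol steps: pull out 2s via (2/n), flip via reciprocity, reduce):
  reciprocity: (161/317) -> +(317/161)
  reduce: (156/161)
  pull out 2: (2/161) = +1  (since 161 mod 8 = 1)
  pull out 2: (2/161) = +1  (since 161 mod 8 = 1)
  reciprocity: (39/161) -> +(161/39)
  reduce: (5/39)
  reciprocity: (5/39) -> +(39/5)
  reduce: (4/5)
  pull out 2: (2/5) = -1  (since 5 mod 8 = 5)
  pull out 2: (2/5) = -1  (since 5 mod 8 = 5)
  (1/5) = 1
Product of signs = 1
(161/317) = 1

1


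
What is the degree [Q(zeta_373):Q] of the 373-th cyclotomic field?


The degree equals Euler's totient phi(373).
373 = 373
phi(373) = 372

372


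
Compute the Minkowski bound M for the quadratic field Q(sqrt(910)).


d = 910, d mod 4 = 2, so disc(K) = 4d = 3640; |disc(K)| = 3640
Real quadratic field, so n = 2, s = r2 = 0, r1 = 2
M = (n!/n^n) * (4/pi)^s * sqrt(|disc(K)|) = (2!/2^2) * (4/pi)^0 * sqrt(3640)
= 0.5 * 1.000000 * 60.332413
= 30.1662

30.1662


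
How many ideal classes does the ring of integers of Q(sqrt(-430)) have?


K = Q(sqrt(-430)). d mod 4 = 2, so D = disc(K) = 4d = -1720
h(K) equals the number of primitive reduced positive-definite forms (a, b, c) = a*x^2 + b*x*y + c*y^2 with b^2 - 4ac = D,
where reduced means |b| <= a <= c, with b >= 0 whenever |b| = a or a = c, and primitive means gcd(a, b, c) = 1.
Reduced forces 3a^2 <= |D| = 1720, so 1 <= a <= 23; b must have the parity of D, and c = (b^2 - D)/(4a) must be an integer >= a.
Enumerate a = 1..23, b in [-a, a]:
  a=1: (1, 0, 430)  [1]
  a=2: (2, 0, 215)  [1]
  a=3..4: none
  a=5: (5, 0, 86)  [1]
  a=6: none
  a=7: (7, -4, 62), (7, 4, 62)  [2]
  a=8..9: none
  a=10: (10, 0, 43)  [1]
  a=11..12: none
  a=13: (13, -10, 35), (13, 10, 35)  [2]
  a=14: (14, -4, 31), (14, 4, 31)  [2]
  a=15..18: none
  a=19: (19, -16, 26), (19, 16, 26)  [2]
  a=20..23: none
Total reduced forms: 1 + 1 + 1 + 2 + 1 + 2 + 2 + 2 = 12
h = 12

12


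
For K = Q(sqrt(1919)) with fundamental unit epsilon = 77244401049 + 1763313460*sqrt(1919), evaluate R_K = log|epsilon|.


epsilon = 77244401049 + 1763313460*sqrt(1919)
= 1.5449e+11
R = ln(1.5449e+11)
= 25.7634

25.7634


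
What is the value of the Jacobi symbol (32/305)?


Compute (32/305) via quadratic reciprocity:
  pull out 2: (2/305) = +1  (since 305 mod 8 = 1)
  pull out 2: (2/305) = +1  (since 305 mod 8 = 1)
  pull out 2: (2/305) = +1  (since 305 mod 8 = 1)
  pull out 2: (2/305) = +1  (since 305 mod 8 = 1)
  pull out 2: (2/305) = +1  (since 305 mod 8 = 1)
  (1/305) = 1
Product of signs = 1

1


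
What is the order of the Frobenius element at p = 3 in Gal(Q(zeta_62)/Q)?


The Frobenius at p in Gal(Q(zeta_n)/Q) = (Z/nZ)* is the class of p, so its order is ord_62(3), the smallest k >= 1 with 3^k = 1 mod 62.
n = 62 = 2 * 31, phi(62) = 30; the order divides phi(n).
Divisors of 30: 1, 2, 3, 5, 6, 10, 15, 30
Repeated squaring mod 62: 3^1 = 3, 3^2 = 9, 3^4 = 19, 3^8 = 51, 3^16 = 59
Test divisors in increasing order:
  k=1: 3^1 = 3 mod 62
  k=2: 3^2 = 9 mod 62
  k=3: 3^3 = 9 * 3 = 27 mod 62
  k=5: 3^5 = 19 * 3 = 57 mod 62
  k=6: 3^6 = 19 * 9 = 47 mod 62
  k=10: 3^10 = 51 * 9 = 25 mod 62
  k=15: 3^15 = 51 * 19 * 9 * 3 = 61 mod 62
  k=30: 3^30 = 59 * 51 * 19 * 9 = 1 mod 62  <- first divisor giving 1
Order = 30

30


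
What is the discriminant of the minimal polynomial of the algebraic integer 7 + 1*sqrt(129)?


The element 7 + 1*sqrt(129) has minimal polynomial:
x^2 - 14*x - 80
Discriminant = (-14)^2 - 4*(-80)
= 196 + 320
= 516

516


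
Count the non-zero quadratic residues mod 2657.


For prime p, the number of non-zero quadratic residues is (p-1)/2.
= (2657-1)/2
= 1328

1328


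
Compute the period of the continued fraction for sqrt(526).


Run the CF algorithm for sqrt(526).
a_0 = floor(sqrt(526)) = 22; set m_0=0, q_0=1.
Recurrence: m' = q*a - m,  q' = (d - m'^2)/q,  a' = floor((a_0 + m')/q').
  step 1: m=22, q=42, a=1
  step 2: m=20, q=3, a=14
  step 3: m=22, q=14, a=3
  step 4: m=20, q=9, a=4
  step 5: m=16, q=30, a=1
  step 6: m=14, q=11, a=3
  step 7: m=19, q=15, a=2
  step 8: m=11, q=27, a=1
  step 9: m=16, q=10, a=3
  step 10: m=14, q=33, a=1
  step 11: m=19, q=5, a=8
  step 12: m=21, q=17, a=2
  step 13: m=13, q=21, a=1
  step 14: m=8, q=22, a=1
  step 15: m=14, q=15, a=2
  step 16: m=16, q=18, a=2
  step 17: m=20, q=7, a=6
  step 18: m=22, q=6, a=7
  step 19: m=20, q=21, a=2
  step 20: m=22, q=2, a=22
  step 21: m=22, q=21, a=2
  step 22: m=20, q=6, a=7
  step 23: m=22, q=7, a=6
  step 24: m=20, q=18, a=2
  step 25: m=16, q=15, a=2
  step 26: m=14, q=22, a=1
  step 27: m=8, q=21, a=1
  step 28: m=13, q=17, a=2
  step 29: m=21, q=5, a=8
  step 30: m=19, q=33, a=1
  step 31: m=14, q=10, a=3
  step 32: m=16, q=27, a=1
  step 33: m=11, q=15, a=2
  step 34: m=19, q=11, a=3
  step 35: m=14, q=30, a=1
  step 36: m=16, q=9, a=4
  step 37: m=20, q=14, a=3
  step 38: m=22, q=3, a=14
  step 39: m=20, q=42, a=1
  step 40: m=22, q=1, a=44
a_40 = 2*a_0 = 44, so the period closes here.
sqrt(526) = [22; 1, 14, 3, 4, 1, 3, 2, 1, 3, 1, 8, 2, 1, 1, 2, 2, 6, 7, 2, 22, 2, 7, 6, 2, 2, 1, 1, 2, 8, 1, 3, 1, 2, 3, 1, 4, 3, 14, 1, 44]
Period length = 40

40


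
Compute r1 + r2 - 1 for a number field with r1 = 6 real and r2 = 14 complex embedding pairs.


By Dirichlet's unit theorem:
rank = r1 + r2 - 1
= 6 + 14 - 1
= 19

19


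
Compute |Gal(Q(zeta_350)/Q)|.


|Gal(Q(zeta_350)/Q)| = phi(350)
= 120

120


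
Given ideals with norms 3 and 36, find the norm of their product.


N(IJ) = N(I) * N(J)
= 3 * 36
= 108

108


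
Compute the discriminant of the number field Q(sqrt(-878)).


For K = Q(sqrt(d)) with d squarefree: disc(K) = d if d = 1 mod 4, and disc(K) = 4d if d = 2 or 3 mod 4.
Here d = -878, and d mod 4 = 2.
d = 2 mod 4, not 1 (O_K = Z[sqrt(d)]), so disc(K) = 4d = 4 * (-878) = -3512

-3512


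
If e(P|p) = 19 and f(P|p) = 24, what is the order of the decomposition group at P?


|D_P| = e * f
= 19 * 24
= 456

456


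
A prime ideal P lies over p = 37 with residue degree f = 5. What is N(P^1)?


N(P^a) = p^(a*f)
= 37^(1*5)
= 37^5
= 69343957

69343957


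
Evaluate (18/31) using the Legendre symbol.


p = 31 is prime, so compute (18/31) with the reciprocity algorithm (Jacobi-symbol steps: pull out 2s via (2/n), flip via reciprocity, reduce):
  pull out 2: (2/31) = +1  (since 31 mod 8 = 7)
  reciprocity: (9/31) -> +(31/9)
  reduce: (4/9)
  pull out 2: (2/9) = +1  (since 9 mod 8 = 1)
  pull out 2: (2/9) = +1  (since 9 mod 8 = 1)
  (1/9) = 1
Product of signs = 1
(18/31) = 1

1


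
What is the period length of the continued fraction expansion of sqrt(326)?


Run the CF algorithm for sqrt(326).
a_0 = floor(sqrt(326)) = 18; set m_0=0, q_0=1.
Recurrence: m' = q*a - m,  q' = (d - m'^2)/q,  a' = floor((a_0 + m')/q').
  step 1: m=18, q=2, a=18
  step 2: m=18, q=1, a=36
a_2 = 2*a_0 = 36, so the period closes here.
sqrt(326) = [18; 18, 36]
Period length = 2

2


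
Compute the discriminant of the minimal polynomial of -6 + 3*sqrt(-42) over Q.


The element -6 + 3*sqrt(-42) has minimal polynomial:
x^2 + 12*x + 414
Discriminant = (12)^2 - 4*(414)
= 144 - 1656
= -1512

-1512


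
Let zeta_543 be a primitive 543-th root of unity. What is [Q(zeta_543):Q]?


The degree equals Euler's totient phi(543).
543 = 3 * 181
phi(543) = 360

360


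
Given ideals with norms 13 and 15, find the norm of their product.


N(IJ) = N(I) * N(J)
= 13 * 15
= 195

195


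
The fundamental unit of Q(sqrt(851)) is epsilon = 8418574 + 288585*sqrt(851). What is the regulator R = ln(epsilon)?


epsilon = 8418574 + 288585*sqrt(851)
= 1.6837e+07
R = ln(1.6837e+07)
= 16.6391

16.6391


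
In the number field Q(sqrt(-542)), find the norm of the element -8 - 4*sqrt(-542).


N(a + b*sqrt(d)) = a^2 - d*b^2
= (-8)^2 - (-542)*(-4)^2
= 64 + 8672
= 8736

8736


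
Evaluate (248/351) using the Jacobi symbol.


Compute (248/351) via quadratic reciprocity:
  pull out 2: (2/351) = +1  (since 351 mod 8 = 7)
  pull out 2: (2/351) = +1  (since 351 mod 8 = 7)
  pull out 2: (2/351) = +1  (since 351 mod 8 = 7)
  reciprocity: (31/351) -> -(351/31)
  reduce: (10/31)
  pull out 2: (2/31) = +1  (since 31 mod 8 = 7)
  reciprocity: (5/31) -> +(31/5)
  reduce: (1/5)
  (1/5) = 1
Product of signs = -1

-1


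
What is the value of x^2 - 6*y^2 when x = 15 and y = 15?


x^2 - d*y^2
= 15^2 - 6*15^2
= 225 - 1350
= -1125

-1125


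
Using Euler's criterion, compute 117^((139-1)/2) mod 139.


p = 139 is prime and the exponent is (p-1)/2 = 69, so by Euler's criterion 117^69 = (117/139) = +1 or -1 mod 139.
Compute by square-and-multiply:
  69 = 64 + 4 + 1 (binary 1000101)
  Repeated squaring mod 139: 117^1 = 117, 117^2 = 67, 117^4 = 41, 117^8 = 13, 117^16 = 30, 117^32 = 66, 117^64 = 47
  117^69 = 117^64 * 117^4 * 117^1 = 47 * 41 * 117 mod 139
    47 * 41 = 1927 = 120 mod 139
    120 * 117 = 14040 = 1 mod 139
  117^69 = 1 mod 139
Result 1: 117 is a quadratic residue mod 139.
117^69 mod 139 = 1

1


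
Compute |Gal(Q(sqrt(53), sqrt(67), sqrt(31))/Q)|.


The 3 square roots of distinct primes are multiplicatively independent over Q,
so [K:Q] = 2^3 and Gal(K/Q) is isomorphic to (Z/2Z)^3.
|Gal| = 2^3 = 8

8


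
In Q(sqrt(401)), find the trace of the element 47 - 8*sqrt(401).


Tr(a + b*sqrt(d)) = (a + b*sqrt(d)) + (a - b*sqrt(d)) = 2a
= 2 * (47)
= 94

94


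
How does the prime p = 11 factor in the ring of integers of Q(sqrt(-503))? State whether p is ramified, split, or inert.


K = Q(sqrt(-503)). Since d mod 4 = 1, disc(K) = -503.
Check p | disc: -503 mod 11 = 3.
p does not divide disc. Compute Legendre symbol (d/p):
3^((11-1)/2) mod 11 = 1
(d/p) = 1, so p splits: (p) = P*P' with e=1, f=1, g=2.
Therefore p is split.

split


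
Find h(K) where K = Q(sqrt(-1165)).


K = Q(sqrt(-1165)). d mod 4 = 3, so D = disc(K) = 4d = -4660
h(K) equals the number of primitive reduced positive-definite forms (a, b, c) = a*x^2 + b*x*y + c*y^2 with b^2 - 4ac = D,
where reduced means |b| <= a <= c, with b >= 0 whenever |b| = a or a = c, and primitive means gcd(a, b, c) = 1.
Reduced forces 3a^2 <= |D| = 4660, so 1 <= a <= 39; b must have the parity of D, and c = (b^2 - D)/(4a) must be an integer >= a.
Enumerate a = 1..39, b in [-a, a]:
  a=1: (1, 0, 1165)  [1]
  a=2: (2, 2, 583)  [1]
  a=3..4: none
  a=5: (5, 0, 233)  [1]
  a=6: none
  a=7: (7, -4, 167), (7, 4, 167)  [2]
  a=8..9: none
  a=10: (10, 10, 119)  [1]
  a=11: (11, -2, 106), (11, 2, 106)  [2]
  a=12..13: none
  a=14: (14, -10, 85), (14, 10, 85)  [2]
  a=15..16: none
  a=17: (17, -10, 70), (17, 10, 70)  [2]
  a=18..21: none
  a=22: (22, -2, 53), (22, 2, 53)  [2]
  a=23: (23, -20, 55), (23, 20, 55)  [2]
  a=24..28: none
  a=29: (29, -26, 46), (29, 26, 46)  [2]
  a=30..33: none
  a=34: (34, -10, 35), (34, 10, 35)  [2]
  a=35..39: none
Total reduced forms: 1 + 1 + 1 + 2 + 1 + 2 + 2 + 2 + 2 + 2 + 2 + 2 = 20
h = 20

20


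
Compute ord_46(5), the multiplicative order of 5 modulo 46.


We want ord_46(5), the smallest k >= 1 with 5^k = 1 mod 46.
n = 46 = 2 * 23, phi(46) = 22; the order divides phi(n).
Divisors of 22: 1, 2, 11, 22
Repeated squaring mod 46: 5^1 = 5, 5^2 = 25, 5^4 = 27, 5^8 = 39, 5^16 = 3
Test divisors in increasing order:
  k=1: 5^1 = 5 mod 46
  k=2: 5^2 = 25 mod 46
  k=11: 5^11 = 39 * 25 * 5 = 45 mod 46
  k=22: 5^22 = 3 * 27 * 25 = 1 mod 46  <- first divisor giving 1
Order = 22

22


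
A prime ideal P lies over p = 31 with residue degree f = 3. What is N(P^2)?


N(P^a) = p^(a*f)
= 31^(2*3)
= 31^6
= 887503681

887503681


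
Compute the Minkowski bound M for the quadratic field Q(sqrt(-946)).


d = -946, d mod 4 = 2, so disc(K) = 4d = -3784; |disc(K)| = 3784
Imaginary quadratic field, so n = 2, s = r2 = 1, r1 = 0
M = (n!/n^n) * (4/pi)^s * sqrt(|disc(K)|) = (2!/2^2) * (4/pi)^1 * sqrt(3784)
= 0.5 * 1.273240 * 61.514226
= 39.1612

39.1612


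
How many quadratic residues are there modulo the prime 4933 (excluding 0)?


For prime p, the number of non-zero quadratic residues is (p-1)/2.
= (4933-1)/2
= 2466

2466


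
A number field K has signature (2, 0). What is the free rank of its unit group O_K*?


By Dirichlet's unit theorem:
rank = r1 + r2 - 1
= 2 + 0 - 1
= 1

1


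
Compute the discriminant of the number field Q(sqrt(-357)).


For K = Q(sqrt(d)) with d squarefree: disc(K) = d if d = 1 mod 4, and disc(K) = 4d if d = 2 or 3 mod 4.
Here d = -357, and d mod 4 = 3.
d = 3 mod 4, not 1 (O_K = Z[sqrt(d)]), so disc(K) = 4d = 4 * (-357) = -1428

-1428


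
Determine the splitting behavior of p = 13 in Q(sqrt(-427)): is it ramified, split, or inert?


K = Q(sqrt(-427)). Since d mod 4 = 1, disc(K) = -427.
Check p | disc: -427 mod 13 = 2.
p does not divide disc. Compute Legendre symbol (d/p):
2^((13-1)/2) mod 13 = -1
(d/p) = -1, so p is inert: (p) stays prime with e=1, f=2, g=1.
Therefore p is inert.

inert


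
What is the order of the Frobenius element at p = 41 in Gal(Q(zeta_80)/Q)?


The Frobenius at p in Gal(Q(zeta_n)/Q) = (Z/nZ)* is the class of p, so its order is ord_80(41), the smallest k >= 1 with 41^k = 1 mod 80.
n = 80 = 2^4 * 5, phi(80) = 32; the order divides phi(n).
Divisors of 32: 1, 2, 4, 8, 16, 32
Repeated squaring mod 80: 41^1 = 41, 41^2 = 1, 41^4 = 1, 41^8 = 1, 41^16 = 1, 41^32 = 1
Test divisors in increasing order:
  k=1: 41^1 = 41 mod 80
  k=2: 41^2 = 1 mod 80  <- first divisor giving 1
Order = 2

2


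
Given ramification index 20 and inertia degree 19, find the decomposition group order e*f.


|D_P| = e * f
= 20 * 19
= 380

380


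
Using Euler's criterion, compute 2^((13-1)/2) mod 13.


p = 13 is prime and the exponent is (p-1)/2 = 6, so by Euler's criterion 2^6 = (2/13) = +1 or -1 mod 13.
Compute by square-and-multiply:
  6 = 4 + 2 (binary 110)
  Repeated squaring mod 13: 2^1 = 2, 2^2 = 4, 2^4 = 3
  2^6 = 2^4 * 2^2 = 3 * 4 mod 13
    3 * 4 = 12 = 12 mod 13
  2^6 = 12 mod 13
Result 12 = p - 1 = -1 mod 13: 2 is a quadratic non-residue mod 13. As a residue in [0, p-1] the value is 12.
2^6 mod 13 = 12

12


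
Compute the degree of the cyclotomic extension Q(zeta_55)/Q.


The degree equals Euler's totient phi(55).
55 = 5 * 11
phi(55) = 40

40


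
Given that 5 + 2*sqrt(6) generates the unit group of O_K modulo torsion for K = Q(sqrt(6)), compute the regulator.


epsilon = 5 + 2*sqrt(6)
= 9.8990
R = ln(9.8990)
= 2.2924

2.2924


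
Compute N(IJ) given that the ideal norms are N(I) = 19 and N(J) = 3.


N(IJ) = N(I) * N(J)
= 19 * 3
= 57

57


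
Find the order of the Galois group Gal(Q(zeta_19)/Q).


|Gal(Q(zeta_19)/Q)| = phi(19)
= 18

18


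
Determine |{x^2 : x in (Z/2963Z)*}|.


For prime p, the number of non-zero quadratic residues is (p-1)/2.
= (2963-1)/2
= 1481

1481


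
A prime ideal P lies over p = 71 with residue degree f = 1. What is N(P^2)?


N(P^a) = p^(a*f)
= 71^(2*1)
= 71^2
= 5041

5041


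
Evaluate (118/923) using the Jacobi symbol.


Compute (118/923) via quadratic reciprocity:
  pull out 2: (2/923) = -1  (since 923 mod 8 = 3)
  reciprocity: (59/923) -> -(923/59)
  reduce: (38/59)
  pull out 2: (2/59) = -1  (since 59 mod 8 = 3)
  reciprocity: (19/59) -> -(59/19)
  reduce: (2/19)
  pull out 2: (2/19) = -1  (since 19 mod 8 = 3)
  (1/19) = 1
Product of signs = -1

-1


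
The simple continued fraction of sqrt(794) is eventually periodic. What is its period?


Run the CF algorithm for sqrt(794).
a_0 = floor(sqrt(794)) = 28; set m_0=0, q_0=1.
Recurrence: m' = q*a - m,  q' = (d - m'^2)/q,  a' = floor((a_0 + m')/q').
  step 1: m=28, q=10, a=5
  step 2: m=22, q=31, a=1
  step 3: m=9, q=23, a=1
  step 4: m=14, q=26, a=1
  step 5: m=12, q=25, a=1
  step 6: m=13, q=25, a=1
  step 7: m=12, q=26, a=1
  step 8: m=14, q=23, a=1
  step 9: m=9, q=31, a=1
  step 10: m=22, q=10, a=5
  step 11: m=28, q=1, a=56
a_11 = 2*a_0 = 56, so the period closes here.
sqrt(794) = [28; 5, 1, 1, 1, 1, 1, 1, 1, 1, 5, 56]
Period length = 11

11


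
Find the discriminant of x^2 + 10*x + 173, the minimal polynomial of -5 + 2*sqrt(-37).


The element -5 + 2*sqrt(-37) has minimal polynomial:
x^2 + 10*x + 173
Discriminant = (10)^2 - 4*(173)
= 100 - 692
= -592

-592


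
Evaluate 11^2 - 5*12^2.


x^2 - d*y^2
= 11^2 - 5*12^2
= 121 - 720
= -599

-599


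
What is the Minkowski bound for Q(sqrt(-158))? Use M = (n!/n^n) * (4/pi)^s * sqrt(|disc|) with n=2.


d = -158, d mod 4 = 2, so disc(K) = 4d = -632; |disc(K)| = 632
Imaginary quadratic field, so n = 2, s = r2 = 1, r1 = 0
M = (n!/n^n) * (4/pi)^s * sqrt(|disc(K)|) = (2!/2^2) * (4/pi)^1 * sqrt(632)
= 0.5 * 1.273240 * 25.139610
= 16.0044

16.0044


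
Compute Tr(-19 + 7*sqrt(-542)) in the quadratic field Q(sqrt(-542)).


Tr(a + b*sqrt(d)) = (a + b*sqrt(d)) + (a - b*sqrt(d)) = 2a
= 2 * (-19)
= -38

-38


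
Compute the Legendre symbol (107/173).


p = 173 is prime, so compute (107/173) with the reciprocity algorithm (Jacobi-symbol steps: pull out 2s via (2/n), flip via reciprocity, reduce):
  reciprocity: (107/173) -> +(173/107)
  reduce: (66/107)
  pull out 2: (2/107) = -1  (since 107 mod 8 = 3)
  reciprocity: (33/107) -> +(107/33)
  reduce: (8/33)
  pull out 2: (2/33) = +1  (since 33 mod 8 = 1)
  pull out 2: (2/33) = +1  (since 33 mod 8 = 1)
  pull out 2: (2/33) = +1  (since 33 mod 8 = 1)
  (1/33) = 1
Product of signs = -1
(107/173) = -1

-1


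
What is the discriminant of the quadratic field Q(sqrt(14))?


For K = Q(sqrt(d)) with d squarefree: disc(K) = d if d = 1 mod 4, and disc(K) = 4d if d = 2 or 3 mod 4.
Here d = 14, and d mod 4 = 2.
d = 2 mod 4, not 1 (O_K = Z[sqrt(d)]), so disc(K) = 4d = 4 * (14) = 56

56


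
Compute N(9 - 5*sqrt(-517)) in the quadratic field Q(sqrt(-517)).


N(a + b*sqrt(d)) = a^2 - d*b^2
= (9)^2 - (-517)*(-5)^2
= 81 + 12925
= 13006

13006


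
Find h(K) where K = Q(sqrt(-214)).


K = Q(sqrt(-214)). d mod 4 = 2, so D = disc(K) = 4d = -856
h(K) equals the number of primitive reduced positive-definite forms (a, b, c) = a*x^2 + b*x*y + c*y^2 with b^2 - 4ac = D,
where reduced means |b| <= a <= c, with b >= 0 whenever |b| = a or a = c, and primitive means gcd(a, b, c) = 1.
Reduced forces 3a^2 <= |D| = 856, so 1 <= a <= 16; b must have the parity of D, and c = (b^2 - D)/(4a) must be an integer >= a.
Enumerate a = 1..16, b in [-a, a]:
  a=1: (1, 0, 214)  [1]
  a=2: (2, 0, 107)  [1]
  a=3..4: none
  a=5: (5, -2, 43), (5, 2, 43)  [2]
  a=6..9: none
  a=10: (10, -8, 23), (10, 8, 23)  [2]
  a=11..16: none
Total reduced forms: 1 + 1 + 2 + 2 = 6
h = 6

6


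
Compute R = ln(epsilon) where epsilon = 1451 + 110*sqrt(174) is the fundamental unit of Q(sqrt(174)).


epsilon = 1451 + 110*sqrt(174)
= 2901.9997
R = ln(2901.9997)
= 7.9732

7.9732


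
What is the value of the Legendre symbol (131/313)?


p = 313 is prime, so compute (131/313) with the reciprocity algorithm (Jacobi-symbol steps: pull out 2s via (2/n), flip via reciprocity, reduce):
  reciprocity: (131/313) -> +(313/131)
  reduce: (51/131)
  reciprocity: (51/131) -> -(131/51)
  reduce: (29/51)
  reciprocity: (29/51) -> +(51/29)
  reduce: (22/29)
  pull out 2: (2/29) = -1  (since 29 mod 8 = 5)
  reciprocity: (11/29) -> +(29/11)
  reduce: (7/11)
  reciprocity: (7/11) -> -(11/7)
  reduce: (4/7)
  pull out 2: (2/7) = +1  (since 7 mod 8 = 7)
  pull out 2: (2/7) = +1  (since 7 mod 8 = 7)
  (1/7) = 1
Product of signs = -1
(131/313) = -1

-1


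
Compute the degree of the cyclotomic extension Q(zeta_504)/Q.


The degree equals Euler's totient phi(504).
504 = 2^3 * 3^2 * 7
phi(504) = 144

144


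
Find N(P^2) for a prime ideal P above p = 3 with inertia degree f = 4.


N(P^a) = p^(a*f)
= 3^(2*4)
= 3^8
= 6561

6561


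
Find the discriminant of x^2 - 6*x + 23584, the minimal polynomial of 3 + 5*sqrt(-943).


The element 3 + 5*sqrt(-943) has minimal polynomial:
x^2 - 6*x + 23584
Discriminant = (-6)^2 - 4*(23584)
= 36 - 94336
= -94300

-94300


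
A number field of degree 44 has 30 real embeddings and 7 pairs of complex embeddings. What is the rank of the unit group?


By Dirichlet's unit theorem:
rank = r1 + r2 - 1
= 30 + 7 - 1
= 36

36


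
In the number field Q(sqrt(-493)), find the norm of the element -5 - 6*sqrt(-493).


N(a + b*sqrt(d)) = a^2 - d*b^2
= (-5)^2 - (-493)*(-6)^2
= 25 + 17748
= 17773

17773


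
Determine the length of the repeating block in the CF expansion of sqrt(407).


Run the CF algorithm for sqrt(407).
a_0 = floor(sqrt(407)) = 20; set m_0=0, q_0=1.
Recurrence: m' = q*a - m,  q' = (d - m'^2)/q,  a' = floor((a_0 + m')/q').
  step 1: m=20, q=7, a=5
  step 2: m=15, q=26, a=1
  step 3: m=11, q=11, a=2
  step 4: m=11, q=26, a=1
  step 5: m=15, q=7, a=5
  step 6: m=20, q=1, a=40
a_6 = 2*a_0 = 40, so the period closes here.
sqrt(407) = [20; 5, 1, 2, 1, 5, 40]
Period length = 6

6


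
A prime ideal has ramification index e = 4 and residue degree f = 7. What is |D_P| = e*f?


|D_P| = e * f
= 4 * 7
= 28

28


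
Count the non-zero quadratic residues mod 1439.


For prime p, the number of non-zero quadratic residues is (p-1)/2.
= (1439-1)/2
= 719

719


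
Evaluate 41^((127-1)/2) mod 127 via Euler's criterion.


p = 127 is prime and the exponent is (p-1)/2 = 63, so by Euler's criterion 41^63 = (41/127) = +1 or -1 mod 127.
Compute by square-and-multiply:
  63 = 32 + 16 + 8 + 4 + 2 + 1 (binary 111111)
  Repeated squaring mod 127: 41^1 = 41, 41^2 = 30, 41^4 = 11, 41^8 = 121, 41^16 = 36, 41^32 = 26
  41^63 = 41^32 * 41^16 * 41^8 * 41^4 * 41^2 * 41^1 = 26 * 36 * 121 * 11 * 30 * 41 mod 127
    26 * 36 = 936 = 47 mod 127
    47 * 121 = 5687 = 99 mod 127
    99 * 11 = 1089 = 73 mod 127
    73 * 30 = 2190 = 31 mod 127
    31 * 41 = 1271 = 1 mod 127
  41^63 = 1 mod 127
Result 1: 41 is a quadratic residue mod 127.
41^63 mod 127 = 1

1


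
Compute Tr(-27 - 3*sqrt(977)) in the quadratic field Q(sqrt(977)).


Tr(a + b*sqrt(d)) = (a + b*sqrt(d)) + (a - b*sqrt(d)) = 2a
= 2 * (-27)
= -54

-54


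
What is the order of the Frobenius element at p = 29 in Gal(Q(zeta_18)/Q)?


The Frobenius at p in Gal(Q(zeta_n)/Q) = (Z/nZ)* is the class of p, so its order is ord_18(29), the smallest k >= 1 with 29^k = 1 mod 18.
n = 18 = 2 * 3^2, phi(18) = 6; the order divides phi(n).
Divisors of 6: 1, 2, 3, 6
Repeated squaring mod 18: 29^1 = 11, 29^2 = 13, 29^4 = 7
Test divisors in increasing order:
  k=1: 29^1 = 11 mod 18
  k=2: 29^2 = 13 mod 18
  k=3: 29^3 = 13 * 11 = 17 mod 18
  k=6: 29^6 = 7 * 13 = 1 mod 18  <- first divisor giving 1
Order = 6

6


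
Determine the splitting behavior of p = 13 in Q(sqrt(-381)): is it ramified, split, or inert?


K = Q(sqrt(-381)). Since d mod 4 = 3, disc(K) = -1524.
Check p | disc: -1524 mod 13 = 10.
p does not divide disc. Compute Legendre symbol (d/p):
9^((13-1)/2) mod 13 = 1
(d/p) = 1, so p splits: (p) = P*P' with e=1, f=1, g=2.
Therefore p is split.

split


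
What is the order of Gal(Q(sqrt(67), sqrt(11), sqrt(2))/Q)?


The 3 square roots of distinct primes are multiplicatively independent over Q,
so [K:Q] = 2^3 and Gal(K/Q) is isomorphic to (Z/2Z)^3.
|Gal| = 2^3 = 8

8


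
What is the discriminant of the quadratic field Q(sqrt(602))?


For K = Q(sqrt(d)) with d squarefree: disc(K) = d if d = 1 mod 4, and disc(K) = 4d if d = 2 or 3 mod 4.
Here d = 602, and d mod 4 = 2.
d = 2 mod 4, not 1 (O_K = Z[sqrt(d)]), so disc(K) = 4d = 4 * (602) = 2408

2408


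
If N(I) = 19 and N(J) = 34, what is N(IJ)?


N(IJ) = N(I) * N(J)
= 19 * 34
= 646

646


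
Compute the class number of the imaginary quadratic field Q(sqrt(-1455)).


K = Q(sqrt(-1455)). d mod 4 = 1, so D = disc(K) = d = -1455
h(K) equals the number of primitive reduced positive-definite forms (a, b, c) = a*x^2 + b*x*y + c*y^2 with b^2 - 4ac = D,
where reduced means |b| <= a <= c, with b >= 0 whenever |b| = a or a = c, and primitive means gcd(a, b, c) = 1.
Reduced forces 3a^2 <= |D| = 1455, so 1 <= a <= 22; b must have the parity of D, and c = (b^2 - D)/(4a) must be an integer >= a.
Enumerate a = 1..22, b in [-a, a]:
  a=1: (1, 1, 364)  [1]
  a=2: (2, -1, 182), (2, 1, 182)  [2]
  a=3: (3, 3, 122)  [1]
  a=4: (4, -1, 91), (4, 1, 91)  [2]
  a=5: (5, 5, 74)  [1]
  a=6: (6, -3, 61), (6, 3, 61)  [2]
  a=7: (7, -1, 52), (7, 1, 52)  [2]
  a=8: (8, -7, 47), (8, 7, 47)  [2]
  a=9: none
  a=10: (10, -5, 37), (10, 5, 37)  [2]
  a=11: none
  a=12: (12, -9, 32), (12, 9, 32)  [2]
  a=13: (13, -1, 28), (13, 1, 28)  [2]
  a=14: (14, -13, 29), (14, -1, 26), (14, 1, 26), (14, 13, 29)  [4]
  a=15: (15, 15, 28)  [1]
  a=16: (16, -9, 24), (16, 9, 24)  [2]
  a=17..19: none
  a=20: (20, -15, 21), (20, 15, 21)  [2]
  a=21..22: none
Total reduced forms: 1 + 2 + 1 + 2 + 1 + 2 + 2 + 2 + 2 + 2 + 2 + 4 + 1 + 2 + 2 = 28
h = 28

28


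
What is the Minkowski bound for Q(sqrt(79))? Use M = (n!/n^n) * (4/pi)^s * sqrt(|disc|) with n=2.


d = 79, d mod 4 = 3, so disc(K) = 4d = 316; |disc(K)| = 316
Real quadratic field, so n = 2, s = r2 = 0, r1 = 2
M = (n!/n^n) * (4/pi)^s * sqrt(|disc(K)|) = (2!/2^2) * (4/pi)^0 * sqrt(316)
= 0.5 * 1.000000 * 17.776389
= 8.8882

8.8882


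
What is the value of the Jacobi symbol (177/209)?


Compute (177/209) via quadratic reciprocity:
  reciprocity: (177/209) -> +(209/177)
  reduce: (32/177)
  pull out 2: (2/177) = +1  (since 177 mod 8 = 1)
  pull out 2: (2/177) = +1  (since 177 mod 8 = 1)
  pull out 2: (2/177) = +1  (since 177 mod 8 = 1)
  pull out 2: (2/177) = +1  (since 177 mod 8 = 1)
  pull out 2: (2/177) = +1  (since 177 mod 8 = 1)
  (1/177) = 1
Product of signs = 1

1


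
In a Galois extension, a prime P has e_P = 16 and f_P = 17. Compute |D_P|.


|D_P| = e * f
= 16 * 17
= 272

272


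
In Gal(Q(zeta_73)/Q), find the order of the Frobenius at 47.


The Frobenius at p in Gal(Q(zeta_n)/Q) = (Z/nZ)* is the class of p, so its order is ord_73(47), the smallest k >= 1 with 47^k = 1 mod 73.
n = 73 = 73, phi(73) = 72; the order divides phi(n).
Divisors of 72: 1, 2, 3, 4, 6, 8, 9, 12, 18, 24, 36, 72
Repeated squaring mod 73: 47^1 = 47, 47^2 = 19, 47^4 = 69, 47^8 = 16, 47^16 = 37, 47^32 = 55, 47^64 = 32
Test divisors in increasing order:
  k=1: 47^1 = 47 mod 73
  k=2: 47^2 = 19 mod 73
  k=3: 47^3 = 19 * 47 = 17 mod 73
  k=4: 47^4 = 69 mod 73
  k=6: 47^6 = 69 * 19 = 70 mod 73
  k=8: 47^8 = 16 mod 73
  k=9: 47^9 = 16 * 47 = 22 mod 73
  k=12: 47^12 = 16 * 69 = 9 mod 73
  k=18: 47^18 = 37 * 19 = 46 mod 73
  k=24: 47^24 = 37 * 16 = 8 mod 73
  k=36: 47^36 = 55 * 69 = 72 mod 73
  k=72: 47^72 = 32 * 16 = 1 mod 73  <- first divisor giving 1
Order = 72

72


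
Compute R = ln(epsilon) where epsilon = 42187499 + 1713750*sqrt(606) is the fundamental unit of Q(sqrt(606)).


epsilon = 42187499 + 1713750*sqrt(606)
= 8.4375e+07
R = ln(8.4375e+07)
= 18.2508

18.2508


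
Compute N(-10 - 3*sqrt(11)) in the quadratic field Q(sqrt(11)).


N(a + b*sqrt(d)) = a^2 - d*b^2
= (-10)^2 - (11)*(-3)^2
= 100 - 99
= 1

1


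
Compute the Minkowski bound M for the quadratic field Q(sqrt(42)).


d = 42, d mod 4 = 2, so disc(K) = 4d = 168; |disc(K)| = 168
Real quadratic field, so n = 2, s = r2 = 0, r1 = 2
M = (n!/n^n) * (4/pi)^s * sqrt(|disc(K)|) = (2!/2^2) * (4/pi)^0 * sqrt(168)
= 0.5 * 1.000000 * 12.961481
= 6.4807

6.4807


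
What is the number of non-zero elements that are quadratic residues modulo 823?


For prime p, the number of non-zero quadratic residues is (p-1)/2.
= (823-1)/2
= 411

411


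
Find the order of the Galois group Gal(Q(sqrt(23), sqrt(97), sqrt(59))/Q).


The 3 square roots of distinct primes are multiplicatively independent over Q,
so [K:Q] = 2^3 and Gal(K/Q) is isomorphic to (Z/2Z)^3.
|Gal| = 2^3 = 8

8


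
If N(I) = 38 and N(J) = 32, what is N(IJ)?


N(IJ) = N(I) * N(J)
= 38 * 32
= 1216

1216


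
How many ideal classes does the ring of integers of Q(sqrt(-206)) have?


K = Q(sqrt(-206)). d mod 4 = 2, so D = disc(K) = 4d = -824
h(K) equals the number of primitive reduced positive-definite forms (a, b, c) = a*x^2 + b*x*y + c*y^2 with b^2 - 4ac = D,
where reduced means |b| <= a <= c, with b >= 0 whenever |b| = a or a = c, and primitive means gcd(a, b, c) = 1.
Reduced forces 3a^2 <= |D| = 824, so 1 <= a <= 16; b must have the parity of D, and c = (b^2 - D)/(4a) must be an integer >= a.
Enumerate a = 1..16, b in [-a, a]:
  a=1: (1, 0, 206)  [1]
  a=2: (2, 0, 103)  [1]
  a=3: (3, -2, 69), (3, 2, 69)  [2]
  a=4: none
  a=5: (5, -4, 42), (5, 4, 42)  [2]
  a=6: (6, -4, 35), (6, 4, 35)  [2]
  a=7: (7, -4, 30), (7, 4, 30)  [2]
  a=8: none
  a=9: (9, -2, 23), (9, 2, 23)  [2]
  a=10: (10, -4, 21), (10, 4, 21)  [2]
  a=11: (11, -10, 21), (11, 10, 21)  [2]
  a=12..13: none
  a=14: (14, -4, 15), (14, 4, 15)  [2]
  a=15: (15, -14, 17), (15, 14, 17)  [2]
  a=16: none
Total reduced forms: 1 + 1 + 2 + 2 + 2 + 2 + 2 + 2 + 2 + 2 + 2 = 20
h = 20

20
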